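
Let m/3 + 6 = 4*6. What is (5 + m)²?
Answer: 3481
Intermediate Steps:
m = 54 (m = -18 + 3*(4*6) = -18 + 3*24 = -18 + 72 = 54)
(5 + m)² = (5 + 54)² = 59² = 3481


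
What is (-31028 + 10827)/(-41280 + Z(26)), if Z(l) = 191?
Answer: 20201/41089 ≈ 0.49164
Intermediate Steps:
(-31028 + 10827)/(-41280 + Z(26)) = (-31028 + 10827)/(-41280 + 191) = -20201/(-41089) = -20201*(-1/41089) = 20201/41089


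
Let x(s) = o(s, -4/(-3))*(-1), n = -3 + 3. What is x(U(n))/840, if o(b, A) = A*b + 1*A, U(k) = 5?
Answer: -1/105 ≈ -0.0095238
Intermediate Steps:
n = 0
o(b, A) = A + A*b (o(b, A) = A*b + A = A + A*b)
x(s) = -4/3 - 4*s/3 (x(s) = ((-4/(-3))*(1 + s))*(-1) = ((-4*(-⅓))*(1 + s))*(-1) = (4*(1 + s)/3)*(-1) = (4/3 + 4*s/3)*(-1) = -4/3 - 4*s/3)
x(U(n))/840 = (-4/3 - 4/3*5)/840 = (-4/3 - 20/3)*(1/840) = -8*1/840 = -1/105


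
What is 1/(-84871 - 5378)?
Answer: -1/90249 ≈ -1.1080e-5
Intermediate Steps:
1/(-84871 - 5378) = 1/(-90249) = -1/90249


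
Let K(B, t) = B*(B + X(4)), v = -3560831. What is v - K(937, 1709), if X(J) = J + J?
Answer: -4446296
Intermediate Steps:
X(J) = 2*J
K(B, t) = B*(8 + B) (K(B, t) = B*(B + 2*4) = B*(B + 8) = B*(8 + B))
v - K(937, 1709) = -3560831 - 937*(8 + 937) = -3560831 - 937*945 = -3560831 - 1*885465 = -3560831 - 885465 = -4446296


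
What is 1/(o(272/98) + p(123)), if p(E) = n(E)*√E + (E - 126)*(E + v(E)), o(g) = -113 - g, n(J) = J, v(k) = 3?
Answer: 395185/1294181214 + 98441*√123/1294181214 ≈ 0.0011489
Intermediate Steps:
p(E) = E^(3/2) + (-126 + E)*(3 + E) (p(E) = E*√E + (E - 126)*(E + 3) = E^(3/2) + (-126 + E)*(3 + E))
1/(o(272/98) + p(123)) = 1/((-113 - 272/98) + (-378 + 123² + 123^(3/2) - 123*123)) = 1/((-113 - 272/98) + (-378 + 15129 + 123*√123 - 15129)) = 1/((-113 - 1*136/49) + (-378 + 123*√123)) = 1/((-113 - 136/49) + (-378 + 123*√123)) = 1/(-5673/49 + (-378 + 123*√123)) = 1/(-24195/49 + 123*√123)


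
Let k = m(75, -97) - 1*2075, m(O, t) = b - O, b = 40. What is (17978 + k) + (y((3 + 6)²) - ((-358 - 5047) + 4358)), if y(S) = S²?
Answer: 23476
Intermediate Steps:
m(O, t) = 40 - O
k = -2110 (k = (40 - 1*75) - 1*2075 = (40 - 75) - 2075 = -35 - 2075 = -2110)
(17978 + k) + (y((3 + 6)²) - ((-358 - 5047) + 4358)) = (17978 - 2110) + (((3 + 6)²)² - ((-358 - 5047) + 4358)) = 15868 + ((9²)² - (-5405 + 4358)) = 15868 + (81² - 1*(-1047)) = 15868 + (6561 + 1047) = 15868 + 7608 = 23476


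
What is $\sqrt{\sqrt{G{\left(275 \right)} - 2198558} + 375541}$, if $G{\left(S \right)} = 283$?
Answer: $\sqrt{375541 + 5 i \sqrt{87931}} \approx 612.82 + 1.21 i$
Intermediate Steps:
$\sqrt{\sqrt{G{\left(275 \right)} - 2198558} + 375541} = \sqrt{\sqrt{283 - 2198558} + 375541} = \sqrt{\sqrt{-2198275} + 375541} = \sqrt{5 i \sqrt{87931} + 375541} = \sqrt{375541 + 5 i \sqrt{87931}}$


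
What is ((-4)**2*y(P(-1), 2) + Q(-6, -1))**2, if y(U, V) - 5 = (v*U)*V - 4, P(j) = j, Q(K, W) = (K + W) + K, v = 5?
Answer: 24649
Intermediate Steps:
Q(K, W) = W + 2*K
y(U, V) = 1 + 5*U*V (y(U, V) = 5 + ((5*U)*V - 4) = 5 + (5*U*V - 4) = 5 + (-4 + 5*U*V) = 1 + 5*U*V)
((-4)**2*y(P(-1), 2) + Q(-6, -1))**2 = ((-4)**2*(1 + 5*(-1)*2) + (-1 + 2*(-6)))**2 = (16*(1 - 10) + (-1 - 12))**2 = (16*(-9) - 13)**2 = (-144 - 13)**2 = (-157)**2 = 24649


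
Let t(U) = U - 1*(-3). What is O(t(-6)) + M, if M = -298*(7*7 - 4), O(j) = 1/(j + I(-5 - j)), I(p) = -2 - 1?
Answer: -80461/6 ≈ -13410.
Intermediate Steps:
I(p) = -3
t(U) = 3 + U (t(U) = U + 3 = 3 + U)
O(j) = 1/(-3 + j) (O(j) = 1/(j - 3) = 1/(-3 + j))
M = -13410 (M = -298*(49 - 4) = -298*45 = -13410)
O(t(-6)) + M = 1/(-3 + (3 - 6)) - 13410 = 1/(-3 - 3) - 13410 = 1/(-6) - 13410 = -⅙ - 13410 = -80461/6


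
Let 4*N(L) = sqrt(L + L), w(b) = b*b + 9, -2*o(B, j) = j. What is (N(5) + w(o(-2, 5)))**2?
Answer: (61 + sqrt(10))**2/16 ≈ 257.30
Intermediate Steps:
o(B, j) = -j/2
w(b) = 9 + b**2 (w(b) = b**2 + 9 = 9 + b**2)
N(L) = sqrt(2)*sqrt(L)/4 (N(L) = sqrt(L + L)/4 = sqrt(2*L)/4 = (sqrt(2)*sqrt(L))/4 = sqrt(2)*sqrt(L)/4)
(N(5) + w(o(-2, 5)))**2 = (sqrt(2)*sqrt(5)/4 + (9 + (-1/2*5)**2))**2 = (sqrt(10)/4 + (9 + (-5/2)**2))**2 = (sqrt(10)/4 + (9 + 25/4))**2 = (sqrt(10)/4 + 61/4)**2 = (61/4 + sqrt(10)/4)**2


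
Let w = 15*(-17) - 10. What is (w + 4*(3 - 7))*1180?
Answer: -331580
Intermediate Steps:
w = -265 (w = -255 - 10 = -265)
(w + 4*(3 - 7))*1180 = (-265 + 4*(3 - 7))*1180 = (-265 + 4*(-4))*1180 = (-265 - 16)*1180 = -281*1180 = -331580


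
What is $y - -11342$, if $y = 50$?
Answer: $11392$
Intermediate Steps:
$y - -11342 = 50 - -11342 = 50 + 11342 = 11392$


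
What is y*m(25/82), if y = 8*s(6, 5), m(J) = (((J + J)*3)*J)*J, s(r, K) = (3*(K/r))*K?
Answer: 1171875/68921 ≈ 17.003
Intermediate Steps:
s(r, K) = 3*K**2/r (s(r, K) = (3*K/r)*K = 3*K**2/r)
m(J) = 6*J**3 (m(J) = (((2*J)*3)*J)*J = ((6*J)*J)*J = (6*J**2)*J = 6*J**3)
y = 100 (y = 8*(3*5**2/6) = 8*(3*25*(1/6)) = 8*(25/2) = 100)
y*m(25/82) = 100*(6*(25/82)**3) = 100*(6*(15625/551368)) = 100*(46875/275684) = 1171875/68921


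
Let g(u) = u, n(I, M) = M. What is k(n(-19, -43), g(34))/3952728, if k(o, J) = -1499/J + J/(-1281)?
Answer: -1921375/172157115312 ≈ -1.1161e-5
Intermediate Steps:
k(o, J) = -1499/J - J/1281 (k(o, J) = -1499/J + J*(-1/1281) = -1499/J - J/1281)
k(n(-19, -43), g(34))/3952728 = (-1499/34 - 1/1281*34)/3952728 = (-1499*1/34 - 34/1281)*(1/3952728) = (-1499/34 - 34/1281)*(1/3952728) = -1921375/43554*1/3952728 = -1921375/172157115312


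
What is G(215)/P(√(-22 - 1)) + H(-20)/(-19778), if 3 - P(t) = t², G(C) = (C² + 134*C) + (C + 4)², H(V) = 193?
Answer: 1216304935/257114 ≈ 4730.6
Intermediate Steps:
G(C) = C² + (4 + C)² + 134*C (G(C) = (C² + 134*C) + (4 + C)² = C² + (4 + C)² + 134*C)
P(t) = 3 - t²
G(215)/P(√(-22 - 1)) + H(-20)/(-19778) = (16 + 2*215² + 142*215)/(3 - (√(-22 - 1))²) + 193/(-19778) = (16 + 2*46225 + 30530)/(3 - (√(-23))²) + 193*(-1/19778) = (16 + 92450 + 30530)/(3 - (I*√23)²) - 193/19778 = 122996/(3 - 1*(-23)) - 193/19778 = 122996/(3 + 23) - 193/19778 = 122996/26 - 193/19778 = 122996*(1/26) - 193/19778 = 61498/13 - 193/19778 = 1216304935/257114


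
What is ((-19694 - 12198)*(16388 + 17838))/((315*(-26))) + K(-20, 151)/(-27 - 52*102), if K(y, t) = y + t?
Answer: 138547027811/1039545 ≈ 1.3328e+5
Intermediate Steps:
K(y, t) = t + y
((-19694 - 12198)*(16388 + 17838))/((315*(-26))) + K(-20, 151)/(-27 - 52*102) = ((-19694 - 12198)*(16388 + 17838))/((315*(-26))) + (151 - 20)/(-27 - 52*102) = -31892*34226/(-8190) + 131/(-27 - 5304) = -1091535592*(-1/8190) + 131/(-5331) = 77966828/585 + 131*(-1/5331) = 77966828/585 - 131/5331 = 138547027811/1039545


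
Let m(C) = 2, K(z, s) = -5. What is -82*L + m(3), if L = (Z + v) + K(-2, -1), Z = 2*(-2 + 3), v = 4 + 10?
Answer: -900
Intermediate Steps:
v = 14
Z = 2 (Z = 2*1 = 2)
L = 11 (L = (2 + 14) - 5 = 16 - 5 = 11)
-82*L + m(3) = -82*11 + 2 = -902 + 2 = -900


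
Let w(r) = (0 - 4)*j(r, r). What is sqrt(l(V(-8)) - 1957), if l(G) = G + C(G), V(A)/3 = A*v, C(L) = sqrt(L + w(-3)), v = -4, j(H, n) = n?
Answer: sqrt(-1861 + 6*sqrt(3)) ≈ 43.019*I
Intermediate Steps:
w(r) = -4*r (w(r) = (0 - 4)*r = -4*r)
C(L) = sqrt(12 + L) (C(L) = sqrt(L - 4*(-3)) = sqrt(L + 12) = sqrt(12 + L))
V(A) = -12*A (V(A) = 3*(A*(-4)) = 3*(-4*A) = -12*A)
l(G) = G + sqrt(12 + G)
sqrt(l(V(-8)) - 1957) = sqrt((-12*(-8) + sqrt(12 - 12*(-8))) - 1957) = sqrt((96 + sqrt(12 + 96)) - 1957) = sqrt((96 + sqrt(108)) - 1957) = sqrt((96 + 6*sqrt(3)) - 1957) = sqrt(-1861 + 6*sqrt(3))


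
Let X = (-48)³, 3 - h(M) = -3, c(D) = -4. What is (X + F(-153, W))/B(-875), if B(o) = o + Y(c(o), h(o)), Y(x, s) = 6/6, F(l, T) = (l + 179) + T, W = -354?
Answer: 55460/437 ≈ 126.91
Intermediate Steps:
F(l, T) = 179 + T + l (F(l, T) = (179 + l) + T = 179 + T + l)
h(M) = 6 (h(M) = 3 - 1*(-3) = 3 + 3 = 6)
X = -110592
Y(x, s) = 1 (Y(x, s) = 6*(⅙) = 1)
B(o) = 1 + o (B(o) = o + 1 = 1 + o)
(X + F(-153, W))/B(-875) = (-110592 + (179 - 354 - 153))/(1 - 875) = (-110592 - 328)/(-874) = -110920*(-1/874) = 55460/437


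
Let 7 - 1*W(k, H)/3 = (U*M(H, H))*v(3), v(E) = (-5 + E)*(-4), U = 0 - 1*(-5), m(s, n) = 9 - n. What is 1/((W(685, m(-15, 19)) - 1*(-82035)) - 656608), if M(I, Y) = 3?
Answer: -1/574912 ≈ -1.7394e-6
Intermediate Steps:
U = 5 (U = 0 + 5 = 5)
v(E) = 20 - 4*E
W(k, H) = -339 (W(k, H) = 21 - 3*5*3*(20 - 4*3) = 21 - 45*(20 - 12) = 21 - 45*8 = 21 - 3*120 = 21 - 360 = -339)
1/((W(685, m(-15, 19)) - 1*(-82035)) - 656608) = 1/((-339 - 1*(-82035)) - 656608) = 1/((-339 + 82035) - 656608) = 1/(81696 - 656608) = 1/(-574912) = -1/574912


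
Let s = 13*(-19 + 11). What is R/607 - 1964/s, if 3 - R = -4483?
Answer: 414673/15782 ≈ 26.275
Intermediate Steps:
R = 4486 (R = 3 - 1*(-4483) = 3 + 4483 = 4486)
s = -104 (s = 13*(-8) = -104)
R/607 - 1964/s = 4486/607 - 1964/(-104) = 4486*(1/607) - 1964*(-1/104) = 4486/607 + 491/26 = 414673/15782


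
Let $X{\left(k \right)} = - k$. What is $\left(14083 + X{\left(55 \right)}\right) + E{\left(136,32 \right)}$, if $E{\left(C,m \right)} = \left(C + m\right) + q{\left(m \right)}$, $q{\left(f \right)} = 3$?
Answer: $14199$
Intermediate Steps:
$E{\left(C,m \right)} = 3 + C + m$ ($E{\left(C,m \right)} = \left(C + m\right) + 3 = 3 + C + m$)
$\left(14083 + X{\left(55 \right)}\right) + E{\left(136,32 \right)} = \left(14083 - 55\right) + \left(3 + 136 + 32\right) = \left(14083 - 55\right) + 171 = 14028 + 171 = 14199$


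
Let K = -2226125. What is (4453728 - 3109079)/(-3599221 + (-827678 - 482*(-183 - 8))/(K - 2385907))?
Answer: -96899440887/259370651429 ≈ -0.37359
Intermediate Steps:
(4453728 - 3109079)/(-3599221 + (-827678 - 482*(-183 - 8))/(K - 2385907)) = (4453728 - 3109079)/(-3599221 + (-827678 - 482*(-183 - 8))/(-2226125 - 2385907)) = 1344649/(-3599221 + (-827678 - 482*(-191))/(-4612032)) = 1344649/(-3599221 + (-827678 + 92062)*(-1/4612032)) = 1344649/(-3599221 - 735616*(-1/4612032)) = 1344649/(-3599221 + 11494/72063) = 1344649/(-259370651429/72063) = 1344649*(-72063/259370651429) = -96899440887/259370651429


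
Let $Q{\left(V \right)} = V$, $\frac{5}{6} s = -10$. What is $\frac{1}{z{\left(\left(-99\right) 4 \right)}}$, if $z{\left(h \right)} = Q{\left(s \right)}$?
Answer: $- \frac{1}{12} \approx -0.083333$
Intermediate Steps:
$s = -12$ ($s = \frac{6}{5} \left(-10\right) = -12$)
$z{\left(h \right)} = -12$
$\frac{1}{z{\left(\left(-99\right) 4 \right)}} = \frac{1}{-12} = - \frac{1}{12}$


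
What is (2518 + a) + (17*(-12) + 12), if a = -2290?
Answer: 36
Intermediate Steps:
(2518 + a) + (17*(-12) + 12) = (2518 - 2290) + (17*(-12) + 12) = 228 + (-204 + 12) = 228 - 192 = 36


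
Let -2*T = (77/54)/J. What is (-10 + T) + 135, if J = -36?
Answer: 486077/3888 ≈ 125.02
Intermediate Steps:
T = 77/3888 (T = -77/54/(2*(-36)) = -77*(1/54)*(-1)/(2*36) = -77*(-1)/(108*36) = -1/2*(-77/1944) = 77/3888 ≈ 0.019805)
(-10 + T) + 135 = (-10 + 77/3888) + 135 = -38803/3888 + 135 = 486077/3888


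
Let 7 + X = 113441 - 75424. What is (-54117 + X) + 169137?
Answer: 153030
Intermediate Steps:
X = 38010 (X = -7 + (113441 - 75424) = -7 + 38017 = 38010)
(-54117 + X) + 169137 = (-54117 + 38010) + 169137 = -16107 + 169137 = 153030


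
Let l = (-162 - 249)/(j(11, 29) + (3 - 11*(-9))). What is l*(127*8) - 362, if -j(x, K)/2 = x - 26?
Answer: -38780/11 ≈ -3525.5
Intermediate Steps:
j(x, K) = 52 - 2*x (j(x, K) = -2*(x - 26) = -2*(-26 + x) = 52 - 2*x)
l = -137/44 (l = (-162 - 249)/((52 - 2*11) + (3 - 11*(-9))) = -411/((52 - 22) + (3 + 99)) = -411/(30 + 102) = -411/132 = -411*1/132 = -137/44 ≈ -3.1136)
l*(127*8) - 362 = -17399*8/44 - 362 = -137/44*1016 - 362 = -34798/11 - 362 = -38780/11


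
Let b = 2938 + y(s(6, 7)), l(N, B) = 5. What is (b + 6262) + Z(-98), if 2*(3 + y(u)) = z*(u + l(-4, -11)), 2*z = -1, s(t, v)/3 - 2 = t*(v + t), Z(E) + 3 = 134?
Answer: 37067/4 ≈ 9266.8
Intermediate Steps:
Z(E) = 131 (Z(E) = -3 + 134 = 131)
s(t, v) = 6 + 3*t*(t + v) (s(t, v) = 6 + 3*(t*(v + t)) = 6 + 3*(t*(t + v)) = 6 + 3*t*(t + v))
z = -½ (z = (½)*(-1) = -½ ≈ -0.50000)
y(u) = -17/4 - u/4 (y(u) = -3 + (-(u + 5)/2)/2 = -3 + (-(5 + u)/2)/2 = -3 + (-5/2 - u/2)/2 = -3 + (-5/4 - u/4) = -17/4 - u/4)
b = 11495/4 (b = 2938 + (-17/4 - (6 + 3*6² + 3*6*7)/4) = 2938 + (-17/4 - (6 + 3*36 + 126)/4) = 2938 + (-17/4 - (6 + 108 + 126)/4) = 2938 + (-17/4 - ¼*240) = 2938 + (-17/4 - 60) = 2938 - 257/4 = 11495/4 ≈ 2873.8)
(b + 6262) + Z(-98) = (11495/4 + 6262) + 131 = 36543/4 + 131 = 37067/4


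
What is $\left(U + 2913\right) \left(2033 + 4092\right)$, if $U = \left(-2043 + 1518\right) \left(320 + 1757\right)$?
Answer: $-6661011000$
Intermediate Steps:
$U = -1090425$ ($U = \left(-525\right) 2077 = -1090425$)
$\left(U + 2913\right) \left(2033 + 4092\right) = \left(-1090425 + 2913\right) \left(2033 + 4092\right) = \left(-1087512\right) 6125 = -6661011000$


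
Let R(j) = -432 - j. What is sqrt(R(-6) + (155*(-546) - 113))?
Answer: 23*I*sqrt(161) ≈ 291.84*I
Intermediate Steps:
sqrt(R(-6) + (155*(-546) - 113)) = sqrt((-432 - 1*(-6)) + (155*(-546) - 113)) = sqrt((-432 + 6) + (-84630 - 113)) = sqrt(-426 - 84743) = sqrt(-85169) = 23*I*sqrt(161)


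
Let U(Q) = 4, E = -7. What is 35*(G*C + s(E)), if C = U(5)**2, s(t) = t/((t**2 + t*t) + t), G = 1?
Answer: 7245/13 ≈ 557.31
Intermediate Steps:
s(t) = t/(t + 2*t**2) (s(t) = t/((t**2 + t**2) + t) = t/(2*t**2 + t) = t/(t + 2*t**2))
C = 16 (C = 4**2 = 16)
35*(G*C + s(E)) = 35*(1*16 + 1/(1 + 2*(-7))) = 35*(16 + 1/(1 - 14)) = 35*(16 + 1/(-13)) = 35*(16 - 1/13) = 35*(207/13) = 7245/13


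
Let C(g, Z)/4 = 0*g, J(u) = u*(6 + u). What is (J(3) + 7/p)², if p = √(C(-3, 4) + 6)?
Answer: 4423/6 + 63*√6 ≈ 891.48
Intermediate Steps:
C(g, Z) = 0 (C(g, Z) = 4*(0*g) = 4*0 = 0)
p = √6 (p = √(0 + 6) = √6 ≈ 2.4495)
(J(3) + 7/p)² = (3*(6 + 3) + 7/(√6))² = (3*9 + 7*(√6/6))² = (27 + 7*√6/6)²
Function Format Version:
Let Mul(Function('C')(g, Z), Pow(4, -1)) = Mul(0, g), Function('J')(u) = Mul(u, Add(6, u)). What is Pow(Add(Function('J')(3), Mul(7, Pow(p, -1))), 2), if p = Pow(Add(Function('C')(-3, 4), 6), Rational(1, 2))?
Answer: Add(Rational(4423, 6), Mul(63, Pow(6, Rational(1, 2)))) ≈ 891.48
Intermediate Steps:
Function('C')(g, Z) = 0 (Function('C')(g, Z) = Mul(4, Mul(0, g)) = Mul(4, 0) = 0)
p = Pow(6, Rational(1, 2)) (p = Pow(Add(0, 6), Rational(1, 2)) = Pow(6, Rational(1, 2)) ≈ 2.4495)
Pow(Add(Function('J')(3), Mul(7, Pow(p, -1))), 2) = Pow(Add(Mul(3, Add(6, 3)), Mul(7, Pow(Pow(6, Rational(1, 2)), -1))), 2) = Pow(Add(Mul(3, 9), Mul(7, Mul(Rational(1, 6), Pow(6, Rational(1, 2))))), 2) = Pow(Add(27, Mul(Rational(7, 6), Pow(6, Rational(1, 2)))), 2)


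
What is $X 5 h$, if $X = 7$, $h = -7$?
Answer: $-245$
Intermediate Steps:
$X 5 h = 7 \cdot 5 \left(-7\right) = 35 \left(-7\right) = -245$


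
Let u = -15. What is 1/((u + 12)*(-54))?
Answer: 1/162 ≈ 0.0061728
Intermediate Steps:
1/((u + 12)*(-54)) = 1/((-15 + 12)*(-54)) = 1/(-3*(-54)) = 1/162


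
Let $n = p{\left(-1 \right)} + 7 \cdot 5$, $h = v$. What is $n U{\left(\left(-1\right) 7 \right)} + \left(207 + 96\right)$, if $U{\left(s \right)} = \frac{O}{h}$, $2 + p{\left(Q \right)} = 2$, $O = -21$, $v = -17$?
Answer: $\frac{5886}{17} \approx 346.24$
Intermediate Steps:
$p{\left(Q \right)} = 0$ ($p{\left(Q \right)} = -2 + 2 = 0$)
$h = -17$
$n = 35$ ($n = 0 + 7 \cdot 5 = 0 + 35 = 35$)
$U{\left(s \right)} = \frac{21}{17}$ ($U{\left(s \right)} = - \frac{21}{-17} = \left(-21\right) \left(- \frac{1}{17}\right) = \frac{21}{17}$)
$n U{\left(\left(-1\right) 7 \right)} + \left(207 + 96\right) = 35 \cdot \frac{21}{17} + \left(207 + 96\right) = \frac{735}{17} + 303 = \frac{5886}{17}$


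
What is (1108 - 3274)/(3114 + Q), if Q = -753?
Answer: -722/787 ≈ -0.91741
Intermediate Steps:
(1108 - 3274)/(3114 + Q) = (1108 - 3274)/(3114 - 753) = -2166/2361 = -2166*1/2361 = -722/787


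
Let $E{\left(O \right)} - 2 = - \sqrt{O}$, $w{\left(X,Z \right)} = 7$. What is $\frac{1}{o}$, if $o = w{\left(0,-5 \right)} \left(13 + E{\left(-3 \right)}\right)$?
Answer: $\frac{5}{532} + \frac{i \sqrt{3}}{1596} \approx 0.0093985 + 0.0010852 i$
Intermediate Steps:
$E{\left(O \right)} = 2 - \sqrt{O}$
$o = 105 - 7 i \sqrt{3}$ ($o = 7 \left(13 + \left(2 - \sqrt{-3}\right)\right) = 7 \left(13 + \left(2 - i \sqrt{3}\right)\right) = 7 \left(15 - i \sqrt{3}\right) = 105 - 7 i \sqrt{3} \approx 105.0 - 12.124 i$)
$\frac{1}{o} = \frac{1}{105 - 7 i \sqrt{3}}$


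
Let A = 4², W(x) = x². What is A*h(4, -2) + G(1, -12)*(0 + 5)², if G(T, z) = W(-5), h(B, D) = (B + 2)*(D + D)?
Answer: 241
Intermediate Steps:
A = 16
h(B, D) = 2*D*(2 + B) (h(B, D) = (2 + B)*(2*D) = 2*D*(2 + B))
G(T, z) = 25 (G(T, z) = (-5)² = 25)
A*h(4, -2) + G(1, -12)*(0 + 5)² = 16*(2*(-2)*(2 + 4)) + 25*(0 + 5)² = 16*(2*(-2)*6) + 25*5² = 16*(-24) + 25*25 = -384 + 625 = 241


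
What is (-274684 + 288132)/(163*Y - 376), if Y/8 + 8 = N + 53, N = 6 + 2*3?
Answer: 1681/9244 ≈ 0.18185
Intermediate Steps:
N = 12 (N = 6 + 6 = 12)
Y = 456 (Y = -64 + 8*(12 + 53) = -64 + 8*65 = -64 + 520 = 456)
(-274684 + 288132)/(163*Y - 376) = (-274684 + 288132)/(163*456 - 376) = 13448/(74328 - 376) = 13448/73952 = 13448*(1/73952) = 1681/9244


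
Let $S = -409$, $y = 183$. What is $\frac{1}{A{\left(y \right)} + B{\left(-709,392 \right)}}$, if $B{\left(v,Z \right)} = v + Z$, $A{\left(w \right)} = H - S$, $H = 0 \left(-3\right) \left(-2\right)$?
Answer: $\frac{1}{92} \approx 0.01087$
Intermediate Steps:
$H = 0$ ($H = 0 \left(-2\right) = 0$)
$A{\left(w \right)} = 409$ ($A{\left(w \right)} = 0 - -409 = 0 + 409 = 409$)
$B{\left(v,Z \right)} = Z + v$
$\frac{1}{A{\left(y \right)} + B{\left(-709,392 \right)}} = \frac{1}{409 + \left(392 - 709\right)} = \frac{1}{409 - 317} = \frac{1}{92}$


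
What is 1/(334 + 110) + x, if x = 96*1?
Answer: 42625/444 ≈ 96.002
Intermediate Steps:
x = 96
1/(334 + 110) + x = 1/(334 + 110) + 96 = 1/444 + 96 = 42625/444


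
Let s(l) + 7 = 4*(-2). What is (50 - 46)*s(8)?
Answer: -60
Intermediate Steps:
s(l) = -15 (s(l) = -7 + 4*(-2) = -7 - 8 = -15)
(50 - 46)*s(8) = (50 - 46)*(-15) = 4*(-15) = -60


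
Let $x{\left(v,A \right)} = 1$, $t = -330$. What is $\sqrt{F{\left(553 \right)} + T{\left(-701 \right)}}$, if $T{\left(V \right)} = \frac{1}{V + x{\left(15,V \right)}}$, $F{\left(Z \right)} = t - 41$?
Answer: $\frac{i \sqrt{1817907}}{70} \approx 19.261 i$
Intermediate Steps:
$F{\left(Z \right)} = -371$ ($F{\left(Z \right)} = -330 - 41 = -371$)
$T{\left(V \right)} = \frac{1}{1 + V}$ ($T{\left(V \right)} = \frac{1}{V + 1} = \frac{1}{1 + V}$)
$\sqrt{F{\left(553 \right)} + T{\left(-701 \right)}} = \sqrt{-371 + \frac{1}{1 - 701}} = \sqrt{-371 + \frac{1}{-700}} = \sqrt{-371 - \frac{1}{700}} = \sqrt{- \frac{259701}{700}} = \frac{i \sqrt{1817907}}{70}$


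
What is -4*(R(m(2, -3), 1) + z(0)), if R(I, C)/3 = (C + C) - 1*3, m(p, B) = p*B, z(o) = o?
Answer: 12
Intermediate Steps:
m(p, B) = B*p
R(I, C) = -9 + 6*C (R(I, C) = 3*((C + C) - 1*3) = 3*(2*C - 3) = 3*(-3 + 2*C) = -9 + 6*C)
-4*(R(m(2, -3), 1) + z(0)) = -4*((-9 + 6*1) + 0) = -4*((-9 + 6) + 0) = -4*(-3 + 0) = -4*(-3) = 12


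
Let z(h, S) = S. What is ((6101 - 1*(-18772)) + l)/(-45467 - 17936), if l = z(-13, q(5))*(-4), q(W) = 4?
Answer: -24857/63403 ≈ -0.39205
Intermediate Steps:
l = -16 (l = 4*(-4) = -16)
((6101 - 1*(-18772)) + l)/(-45467 - 17936) = ((6101 - 1*(-18772)) - 16)/(-45467 - 17936) = ((6101 + 18772) - 16)/(-63403) = (24873 - 16)*(-1/63403) = 24857*(-1/63403) = -24857/63403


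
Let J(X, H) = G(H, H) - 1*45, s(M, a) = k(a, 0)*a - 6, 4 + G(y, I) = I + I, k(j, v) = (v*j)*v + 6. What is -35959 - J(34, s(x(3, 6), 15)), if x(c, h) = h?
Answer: -36078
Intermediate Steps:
k(j, v) = 6 + j*v**2 (k(j, v) = (j*v)*v + 6 = j*v**2 + 6 = 6 + j*v**2)
G(y, I) = -4 + 2*I (G(y, I) = -4 + (I + I) = -4 + 2*I)
s(M, a) = -6 + 6*a (s(M, a) = (6 + a*0**2)*a - 6 = (6 + a*0)*a - 6 = (6 + 0)*a - 6 = 6*a - 6 = -6 + 6*a)
J(X, H) = -49 + 2*H (J(X, H) = (-4 + 2*H) - 1*45 = (-4 + 2*H) - 45 = -49 + 2*H)
-35959 - J(34, s(x(3, 6), 15)) = -35959 - (-49 + 2*(-6 + 6*15)) = -35959 - (-49 + 2*(-6 + 90)) = -35959 - (-49 + 2*84) = -35959 - (-49 + 168) = -35959 - 1*119 = -35959 - 119 = -36078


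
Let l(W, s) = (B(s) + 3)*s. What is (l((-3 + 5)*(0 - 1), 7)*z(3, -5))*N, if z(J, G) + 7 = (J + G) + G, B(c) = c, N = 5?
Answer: -4900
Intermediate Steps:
z(J, G) = -7 + J + 2*G (z(J, G) = -7 + ((J + G) + G) = -7 + ((G + J) + G) = -7 + (J + 2*G) = -7 + J + 2*G)
l(W, s) = s*(3 + s) (l(W, s) = (s + 3)*s = (3 + s)*s = s*(3 + s))
(l((-3 + 5)*(0 - 1), 7)*z(3, -5))*N = ((7*(3 + 7))*(-7 + 3 + 2*(-5)))*5 = ((7*10)*(-7 + 3 - 10))*5 = (70*(-14))*5 = -980*5 = -4900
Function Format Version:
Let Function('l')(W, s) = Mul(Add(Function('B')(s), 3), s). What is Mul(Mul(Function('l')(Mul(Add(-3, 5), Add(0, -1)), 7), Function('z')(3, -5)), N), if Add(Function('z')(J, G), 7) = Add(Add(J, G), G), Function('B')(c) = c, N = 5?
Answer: -4900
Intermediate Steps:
Function('z')(J, G) = Add(-7, J, Mul(2, G)) (Function('z')(J, G) = Add(-7, Add(Add(J, G), G)) = Add(-7, Add(Add(G, J), G)) = Add(-7, Add(J, Mul(2, G))) = Add(-7, J, Mul(2, G)))
Function('l')(W, s) = Mul(s, Add(3, s)) (Function('l')(W, s) = Mul(Add(s, 3), s) = Mul(Add(3, s), s) = Mul(s, Add(3, s)))
Mul(Mul(Function('l')(Mul(Add(-3, 5), Add(0, -1)), 7), Function('z')(3, -5)), N) = Mul(Mul(Mul(7, Add(3, 7)), Add(-7, 3, Mul(2, -5))), 5) = Mul(Mul(Mul(7, 10), Add(-7, 3, -10)), 5) = Mul(Mul(70, -14), 5) = Mul(-980, 5) = -4900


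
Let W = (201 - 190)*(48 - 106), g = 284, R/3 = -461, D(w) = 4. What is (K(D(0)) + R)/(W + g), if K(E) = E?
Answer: 1379/354 ≈ 3.8955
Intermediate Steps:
R = -1383 (R = 3*(-461) = -1383)
W = -638 (W = 11*(-58) = -638)
(K(D(0)) + R)/(W + g) = (4 - 1383)/(-638 + 284) = -1379/(-354) = -1379*(-1/354) = 1379/354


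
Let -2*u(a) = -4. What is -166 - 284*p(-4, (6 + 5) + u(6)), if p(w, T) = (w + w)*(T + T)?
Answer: 58906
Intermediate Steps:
u(a) = 2 (u(a) = -1/2*(-4) = 2)
p(w, T) = 4*T*w (p(w, T) = (2*w)*(2*T) = 4*T*w)
-166 - 284*p(-4, (6 + 5) + u(6)) = -166 - 1136*((6 + 5) + 2)*(-4) = -166 - 1136*(11 + 2)*(-4) = -166 - 1136*13*(-4) = -166 - 284*(-208) = -166 + 59072 = 58906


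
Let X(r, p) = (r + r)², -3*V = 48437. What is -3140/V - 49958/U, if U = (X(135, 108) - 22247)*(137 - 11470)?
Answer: 5409975045226/27805281598213 ≈ 0.19457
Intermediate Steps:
V = -48437/3 (V = -⅓*48437 = -48437/3 ≈ -16146.)
X(r, p) = 4*r² (X(r, p) = (2*r)² = 4*r²)
U = -574050449 (U = (4*135² - 22247)*(137 - 11470) = (4*18225 - 22247)*(-11333) = (72900 - 22247)*(-11333) = 50653*(-11333) = -574050449)
-3140/V - 49958/U = -3140/(-48437/3) - 49958/(-574050449) = -3140*(-3/48437) - 49958*(-1/574050449) = 9420/48437 + 49958/574050449 = 5409975045226/27805281598213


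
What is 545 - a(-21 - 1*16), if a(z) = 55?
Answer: 490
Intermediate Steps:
545 - a(-21 - 1*16) = 545 - 1*55 = 545 - 55 = 490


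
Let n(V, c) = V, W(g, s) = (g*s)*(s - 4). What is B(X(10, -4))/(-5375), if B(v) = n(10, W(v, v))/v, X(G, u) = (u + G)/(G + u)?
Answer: -2/1075 ≈ -0.0018605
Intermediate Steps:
W(g, s) = g*s*(-4 + s) (W(g, s) = (g*s)*(-4 + s) = g*s*(-4 + s))
X(G, u) = 1 (X(G, u) = (G + u)/(G + u) = 1)
B(v) = 10/v
B(X(10, -4))/(-5375) = (10/1)/(-5375) = (10*1)*(-1/5375) = 10*(-1/5375) = -2/1075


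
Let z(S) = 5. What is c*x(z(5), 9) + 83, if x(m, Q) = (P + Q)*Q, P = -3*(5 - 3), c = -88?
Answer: -2293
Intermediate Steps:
P = -6 (P = -3*2 = -6)
x(m, Q) = Q*(-6 + Q) (x(m, Q) = (-6 + Q)*Q = Q*(-6 + Q))
c*x(z(5), 9) + 83 = -792*(-6 + 9) + 83 = -792*3 + 83 = -88*27 + 83 = -2376 + 83 = -2293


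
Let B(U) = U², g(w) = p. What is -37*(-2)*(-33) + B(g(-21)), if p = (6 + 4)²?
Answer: 7558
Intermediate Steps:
p = 100 (p = 10² = 100)
g(w) = 100
-37*(-2)*(-33) + B(g(-21)) = -37*(-2)*(-33) + 100² = 74*(-33) + 10000 = -2442 + 10000 = 7558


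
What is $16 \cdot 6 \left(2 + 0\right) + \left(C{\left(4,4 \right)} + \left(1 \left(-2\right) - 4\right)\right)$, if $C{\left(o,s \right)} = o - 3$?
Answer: $187$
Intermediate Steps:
$C{\left(o,s \right)} = -3 + o$
$16 \cdot 6 \left(2 + 0\right) + \left(C{\left(4,4 \right)} + \left(1 \left(-2\right) - 4\right)\right) = 16 \cdot 6 \left(2 + 0\right) + \left(\left(-3 + 4\right) + \left(1 \left(-2\right) - 4\right)\right) = 16 \cdot 6 \cdot 2 + \left(1 - 6\right) = 16 \cdot 12 + \left(1 - 6\right) = 192 - 5 = 187$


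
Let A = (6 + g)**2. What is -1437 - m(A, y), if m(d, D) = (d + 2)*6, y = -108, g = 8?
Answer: -2625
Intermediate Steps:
A = 196 (A = (6 + 8)**2 = 14**2 = 196)
m(d, D) = 12 + 6*d (m(d, D) = (2 + d)*6 = 12 + 6*d)
-1437 - m(A, y) = -1437 - (12 + 6*196) = -1437 - (12 + 1176) = -1437 - 1*1188 = -1437 - 1188 = -2625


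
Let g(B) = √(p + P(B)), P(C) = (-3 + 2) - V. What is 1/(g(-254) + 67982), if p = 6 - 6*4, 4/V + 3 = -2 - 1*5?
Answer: 339910/23107761713 - I*√465/23107761713 ≈ 1.471e-5 - 9.3319e-10*I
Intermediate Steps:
V = -⅖ (V = 4/(-3 + (-2 - 1*5)) = 4/(-3 + (-2 - 5)) = 4/(-3 - 7) = 4/(-10) = 4*(-⅒) = -⅖ ≈ -0.40000)
p = -18 (p = 6 - 24 = -18)
P(C) = -⅗ (P(C) = (-3 + 2) - 1*(-⅖) = -1 + ⅖ = -⅗)
g(B) = I*√465/5 (g(B) = √(-18 - ⅗) = √(-93/5) = I*√465/5)
1/(g(-254) + 67982) = 1/(I*√465/5 + 67982) = 1/(67982 + I*√465/5)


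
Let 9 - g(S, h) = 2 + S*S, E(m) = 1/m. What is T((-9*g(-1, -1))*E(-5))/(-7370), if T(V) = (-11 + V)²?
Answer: -1/184250 ≈ -5.4274e-6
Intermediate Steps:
E(m) = 1/m
g(S, h) = 7 - S² (g(S, h) = 9 - (2 + S*S) = 9 - (2 + S²) = 9 + (-2 - S²) = 7 - S²)
T((-9*g(-1, -1))*E(-5))/(-7370) = (-11 - 9*(7 - 1*(-1)²)/(-5))²/(-7370) = (-11 - 9*(7 - 1*1)*(-⅕))²*(-1/7370) = (-11 - 9*(7 - 1)*(-⅕))²*(-1/7370) = (-11 - 9*6*(-⅕))²*(-1/7370) = (-11 - 54*(-⅕))²*(-1/7370) = (-11 + 54/5)²*(-1/7370) = (-⅕)²*(-1/7370) = (1/25)*(-1/7370) = -1/184250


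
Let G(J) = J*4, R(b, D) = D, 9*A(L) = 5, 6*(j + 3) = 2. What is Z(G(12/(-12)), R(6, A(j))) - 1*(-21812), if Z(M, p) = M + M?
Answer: 21804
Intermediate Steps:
j = -8/3 (j = -3 + (⅙)*2 = -3 + ⅓ = -8/3 ≈ -2.6667)
A(L) = 5/9 (A(L) = (⅑)*5 = 5/9)
G(J) = 4*J
Z(M, p) = 2*M
Z(G(12/(-12)), R(6, A(j))) - 1*(-21812) = 2*(4*(12/(-12))) - 1*(-21812) = 2*(4*(12*(-1/12))) + 21812 = 2*(4*(-1)) + 21812 = 2*(-4) + 21812 = -8 + 21812 = 21804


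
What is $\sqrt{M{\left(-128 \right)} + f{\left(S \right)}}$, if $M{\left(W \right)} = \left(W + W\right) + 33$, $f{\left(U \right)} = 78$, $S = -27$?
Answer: $i \sqrt{145} \approx 12.042 i$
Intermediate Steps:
$M{\left(W \right)} = 33 + 2 W$ ($M{\left(W \right)} = 2 W + 33 = 33 + 2 W$)
$\sqrt{M{\left(-128 \right)} + f{\left(S \right)}} = \sqrt{\left(33 + 2 \left(-128\right)\right) + 78} = \sqrt{\left(33 - 256\right) + 78} = \sqrt{-223 + 78} = \sqrt{-145} = i \sqrt{145}$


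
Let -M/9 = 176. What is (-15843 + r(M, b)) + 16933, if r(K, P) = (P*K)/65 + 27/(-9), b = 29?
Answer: 24719/65 ≈ 380.29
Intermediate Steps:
M = -1584 (M = -9*176 = -1584)
r(K, P) = -3 + K*P/65 (r(K, P) = (K*P)*(1/65) + 27*(-⅑) = K*P/65 - 3 = -3 + K*P/65)
(-15843 + r(M, b)) + 16933 = (-15843 + (-3 + (1/65)*(-1584)*29)) + 16933 = (-15843 + (-3 - 45936/65)) + 16933 = (-15843 - 46131/65) + 16933 = -1075926/65 + 16933 = 24719/65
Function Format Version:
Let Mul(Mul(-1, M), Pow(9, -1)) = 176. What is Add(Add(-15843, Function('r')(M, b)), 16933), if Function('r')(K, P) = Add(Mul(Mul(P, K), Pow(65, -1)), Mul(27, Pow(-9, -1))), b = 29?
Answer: Rational(24719, 65) ≈ 380.29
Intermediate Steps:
M = -1584 (M = Mul(-9, 176) = -1584)
Function('r')(K, P) = Add(-3, Mul(Rational(1, 65), K, P)) (Function('r')(K, P) = Add(Mul(Mul(K, P), Rational(1, 65)), Mul(27, Rational(-1, 9))) = Add(Mul(Rational(1, 65), K, P), -3) = Add(-3, Mul(Rational(1, 65), K, P)))
Add(Add(-15843, Function('r')(M, b)), 16933) = Add(Add(-15843, Add(-3, Mul(Rational(1, 65), -1584, 29))), 16933) = Add(Add(-15843, Add(-3, Rational(-45936, 65))), 16933) = Add(Add(-15843, Rational(-46131, 65)), 16933) = Add(Rational(-1075926, 65), 16933) = Rational(24719, 65)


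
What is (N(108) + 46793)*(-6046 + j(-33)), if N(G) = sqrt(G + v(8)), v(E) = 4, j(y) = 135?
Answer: -276593423 - 23644*sqrt(7) ≈ -2.7666e+8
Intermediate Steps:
N(G) = sqrt(4 + G) (N(G) = sqrt(G + 4) = sqrt(4 + G))
(N(108) + 46793)*(-6046 + j(-33)) = (sqrt(4 + 108) + 46793)*(-6046 + 135) = (sqrt(112) + 46793)*(-5911) = (4*sqrt(7) + 46793)*(-5911) = (46793 + 4*sqrt(7))*(-5911) = -276593423 - 23644*sqrt(7)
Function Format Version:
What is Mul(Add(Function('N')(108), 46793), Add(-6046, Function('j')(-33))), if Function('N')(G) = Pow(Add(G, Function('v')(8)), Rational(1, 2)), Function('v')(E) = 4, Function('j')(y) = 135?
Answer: Add(-276593423, Mul(-23644, Pow(7, Rational(1, 2)))) ≈ -2.7666e+8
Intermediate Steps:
Function('N')(G) = Pow(Add(4, G), Rational(1, 2)) (Function('N')(G) = Pow(Add(G, 4), Rational(1, 2)) = Pow(Add(4, G), Rational(1, 2)))
Mul(Add(Function('N')(108), 46793), Add(-6046, Function('j')(-33))) = Mul(Add(Pow(Add(4, 108), Rational(1, 2)), 46793), Add(-6046, 135)) = Mul(Add(Pow(112, Rational(1, 2)), 46793), -5911) = Mul(Add(Mul(4, Pow(7, Rational(1, 2))), 46793), -5911) = Mul(Add(46793, Mul(4, Pow(7, Rational(1, 2)))), -5911) = Add(-276593423, Mul(-23644, Pow(7, Rational(1, 2))))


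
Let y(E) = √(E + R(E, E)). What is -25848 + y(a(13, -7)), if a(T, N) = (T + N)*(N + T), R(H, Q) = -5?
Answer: -25848 + √31 ≈ -25842.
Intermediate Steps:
a(T, N) = (N + T)² (a(T, N) = (N + T)*(N + T) = (N + T)²)
y(E) = √(-5 + E) (y(E) = √(E - 5) = √(-5 + E))
-25848 + y(a(13, -7)) = -25848 + √(-5 + (-7 + 13)²) = -25848 + √(-5 + 6²) = -25848 + √(-5 + 36) = -25848 + √31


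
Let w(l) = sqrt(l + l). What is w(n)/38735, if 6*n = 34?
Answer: sqrt(102)/116205 ≈ 8.6911e-5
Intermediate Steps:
n = 17/3 (n = (1/6)*34 = 17/3 ≈ 5.6667)
w(l) = sqrt(2)*sqrt(l) (w(l) = sqrt(2*l) = sqrt(2)*sqrt(l))
w(n)/38735 = (sqrt(2)*sqrt(17/3))/38735 = (sqrt(2)*(sqrt(51)/3))*(1/38735) = (sqrt(102)/3)*(1/38735) = sqrt(102)/116205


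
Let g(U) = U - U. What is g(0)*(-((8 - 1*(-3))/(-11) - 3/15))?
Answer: 0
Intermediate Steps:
g(U) = 0
g(0)*(-((8 - 1*(-3))/(-11) - 3/15)) = 0*(-((8 - 1*(-3))/(-11) - 3/15)) = 0*(-((8 + 3)*(-1/11) - 3*1/15)) = 0*(-(11*(-1/11) - 1/5)) = 0*(-(-1 - 1/5)) = 0*(-1*(-6/5)) = 0*(6/5) = 0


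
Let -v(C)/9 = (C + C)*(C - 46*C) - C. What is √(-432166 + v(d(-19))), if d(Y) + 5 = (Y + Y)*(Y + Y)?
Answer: √1676864795 ≈ 40950.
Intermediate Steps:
d(Y) = -5 + 4*Y² (d(Y) = -5 + (Y + Y)*(Y + Y) = -5 + (2*Y)*(2*Y) = -5 + 4*Y²)
v(C) = 9*C + 810*C² (v(C) = -9*((C + C)*(C - 46*C) - C) = -9*((2*C)*(-45*C) - C) = -9*(-90*C² - C) = -9*(-C - 90*C²) = 9*C + 810*C²)
√(-432166 + v(d(-19))) = √(-432166 + 9*(-5 + 4*(-19)²)*(1 + 90*(-5 + 4*(-19)²))) = √(-432166 + 9*(-5 + 4*361)*(1 + 90*(-5 + 4*361))) = √(-432166 + 9*(-5 + 1444)*(1 + 90*(-5 + 1444))) = √(-432166 + 9*1439*(1 + 90*1439)) = √(-432166 + 9*1439*(1 + 129510)) = √(-432166 + 9*1439*129511) = √(-432166 + 1677296961) = √1676864795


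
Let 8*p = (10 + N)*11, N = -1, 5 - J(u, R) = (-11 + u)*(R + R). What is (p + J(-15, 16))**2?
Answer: 46172025/64 ≈ 7.2144e+5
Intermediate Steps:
J(u, R) = 5 - 2*R*(-11 + u) (J(u, R) = 5 - (-11 + u)*(R + R) = 5 - (-11 + u)*2*R = 5 - 2*R*(-11 + u))
p = 99/8 (p = ((10 - 1)*11)/8 = (9*11)/8 = (1/8)*99 = 99/8 ≈ 12.375)
(p + J(-15, 16))**2 = (99/8 + (5 + 22*16 - 2*16*(-15)))**2 = (99/8 + (5 + 352 + 480))**2 = (99/8 + 837)**2 = (6795/8)**2 = 46172025/64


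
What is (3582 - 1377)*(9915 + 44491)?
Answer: 119965230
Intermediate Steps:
(3582 - 1377)*(9915 + 44491) = 2205*54406 = 119965230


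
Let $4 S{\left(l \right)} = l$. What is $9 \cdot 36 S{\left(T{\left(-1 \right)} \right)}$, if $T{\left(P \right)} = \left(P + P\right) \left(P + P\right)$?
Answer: $324$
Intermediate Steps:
$T{\left(P \right)} = 4 P^{2}$ ($T{\left(P \right)} = 2 P 2 P = 4 P^{2}$)
$S{\left(l \right)} = \frac{l}{4}$
$9 \cdot 36 S{\left(T{\left(-1 \right)} \right)} = 9 \cdot 36 \frac{4 \left(-1\right)^{2}}{4} = 324 \frac{4 \cdot 1}{4} = 324 \cdot \frac{1}{4} \cdot 4 = 324 \cdot 1 = 324$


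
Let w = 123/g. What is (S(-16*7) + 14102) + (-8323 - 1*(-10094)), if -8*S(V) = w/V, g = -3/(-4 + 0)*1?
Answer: 3555593/224 ≈ 15873.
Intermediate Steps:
g = ¾ (g = -3/(-4)*1 = -3*(-¼)*1 = (¾)*1 = ¾ ≈ 0.75000)
w = 164 (w = 123/(¾) = 123*(4/3) = 164)
S(V) = -41/(2*V)
(S(-16*7) + 14102) + (-8323 - 1*(-10094)) = (-41/(2*((-16*7))) + 14102) + (-8323 - 1*(-10094)) = (-41/2/(-112) + 14102) + (-8323 + 10094) = (-41/2*(-1/112) + 14102) + 1771 = (41/224 + 14102) + 1771 = 3158889/224 + 1771 = 3555593/224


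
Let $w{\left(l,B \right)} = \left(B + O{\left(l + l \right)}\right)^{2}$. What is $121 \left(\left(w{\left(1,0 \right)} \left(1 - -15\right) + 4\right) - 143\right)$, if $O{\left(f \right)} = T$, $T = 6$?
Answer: $52877$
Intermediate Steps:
$O{\left(f \right)} = 6$
$w{\left(l,B \right)} = \left(6 + B\right)^{2}$ ($w{\left(l,B \right)} = \left(B + 6\right)^{2} = \left(6 + B\right)^{2}$)
$121 \left(\left(w{\left(1,0 \right)} \left(1 - -15\right) + 4\right) - 143\right) = 121 \left(\left(\left(6 + 0\right)^{2} \left(1 - -15\right) + 4\right) - 143\right) = 121 \left(\left(6^{2} \left(1 + 15\right) + 4\right) - 143\right) = 121 \left(\left(36 \cdot 16 + 4\right) - 143\right) = 121 \left(\left(576 + 4\right) - 143\right) = 121 \left(580 - 143\right) = 121 \cdot 437 = 52877$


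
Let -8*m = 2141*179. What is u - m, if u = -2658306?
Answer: -20883209/8 ≈ -2.6104e+6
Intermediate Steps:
m = -383239/8 (m = -2141*179/8 = -1/8*383239 = -383239/8 ≈ -47905.)
u - m = -2658306 - 1*(-383239/8) = -2658306 + 383239/8 = -20883209/8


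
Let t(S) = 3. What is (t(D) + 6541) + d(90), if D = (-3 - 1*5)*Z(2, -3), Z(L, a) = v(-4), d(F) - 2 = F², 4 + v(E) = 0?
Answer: 14646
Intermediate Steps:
v(E) = -4 (v(E) = -4 + 0 = -4)
d(F) = 2 + F²
Z(L, a) = -4
D = 32 (D = (-3 - 1*5)*(-4) = (-3 - 5)*(-4) = -8*(-4) = 32)
(t(D) + 6541) + d(90) = (3 + 6541) + (2 + 90²) = 6544 + (2 + 8100) = 6544 + 8102 = 14646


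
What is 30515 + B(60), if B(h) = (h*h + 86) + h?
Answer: 34261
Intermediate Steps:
B(h) = 86 + h + h**2 (B(h) = (h**2 + 86) + h = (86 + h**2) + h = 86 + h + h**2)
30515 + B(60) = 30515 + (86 + 60 + 60**2) = 30515 + (86 + 60 + 3600) = 30515 + 3746 = 34261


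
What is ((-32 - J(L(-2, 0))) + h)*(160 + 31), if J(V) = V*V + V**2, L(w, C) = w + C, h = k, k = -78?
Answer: -22538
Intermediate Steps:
h = -78
L(w, C) = C + w
J(V) = 2*V**2 (J(V) = V**2 + V**2 = 2*V**2)
((-32 - J(L(-2, 0))) + h)*(160 + 31) = ((-32 - 2*(0 - 2)**2) - 78)*(160 + 31) = ((-32 - 2*(-2)**2) - 78)*191 = ((-32 - 2*4) - 78)*191 = ((-32 - 1*8) - 78)*191 = ((-32 - 8) - 78)*191 = (-40 - 78)*191 = -118*191 = -22538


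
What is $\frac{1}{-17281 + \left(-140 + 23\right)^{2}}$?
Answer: $- \frac{1}{3592} \approx -0.0002784$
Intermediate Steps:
$\frac{1}{-17281 + \left(-140 + 23\right)^{2}} = \frac{1}{-17281 + \left(-117\right)^{2}} = \frac{1}{-17281 + 13689} = \frac{1}{-3592} = - \frac{1}{3592}$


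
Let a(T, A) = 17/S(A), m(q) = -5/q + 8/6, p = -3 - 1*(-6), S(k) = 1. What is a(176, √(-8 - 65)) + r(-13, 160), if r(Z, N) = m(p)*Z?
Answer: 64/3 ≈ 21.333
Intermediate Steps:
p = 3 (p = -3 + 6 = 3)
m(q) = 4/3 - 5/q (m(q) = -5/q + 8*(⅙) = -5/q + 4/3 = 4/3 - 5/q)
r(Z, N) = -Z/3 (r(Z, N) = (4/3 - 5/3)*Z = -Z/3)
a(T, A) = 17 (a(T, A) = 17/1 = 17*1 = 17)
a(176, √(-8 - 65)) + r(-13, 160) = 17 - ⅓*(-13) = 17 + 13/3 = 64/3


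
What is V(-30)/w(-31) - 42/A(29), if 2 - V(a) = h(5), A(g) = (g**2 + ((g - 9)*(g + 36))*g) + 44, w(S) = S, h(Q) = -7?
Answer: -348567/1196135 ≈ -0.29141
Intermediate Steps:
A(g) = 44 + g**2 + g*(-9 + g)*(36 + g) (A(g) = (g**2 + ((-9 + g)*(36 + g))*g) + 44 = (g**2 + g*(-9 + g)*(36 + g)) + 44 = 44 + g**2 + g*(-9 + g)*(36 + g))
V(a) = 9 (V(a) = 2 - 1*(-7) = 2 + 7 = 9)
V(-30)/w(-31) - 42/A(29) = 9/(-31) - 42/(44 + 29**3 - 324*29 + 28*29**2) = 9*(-1/31) - 42/(44 + 24389 - 9396 + 28*841) = -9/31 - 42/(44 + 24389 - 9396 + 23548) = -9/31 - 42/38585 = -348567/1196135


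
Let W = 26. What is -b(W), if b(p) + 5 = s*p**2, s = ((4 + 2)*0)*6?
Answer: 5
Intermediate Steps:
s = 0 (s = (6*0)*6 = 0*6 = 0)
b(p) = -5 (b(p) = -5 + 0*p**2 = -5 + 0 = -5)
-b(W) = -1*(-5) = 5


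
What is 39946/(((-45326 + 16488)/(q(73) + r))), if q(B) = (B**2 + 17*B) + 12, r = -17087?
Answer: 209816365/14419 ≈ 14551.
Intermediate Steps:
q(B) = 12 + B**2 + 17*B
39946/(((-45326 + 16488)/(q(73) + r))) = 39946/(((-45326 + 16488)/((12 + 73**2 + 17*73) - 17087))) = 39946/((-28838/((12 + 5329 + 1241) - 17087))) = 39946/((-28838/(6582 - 17087))) = 39946/((-28838/(-10505))) = 39946/((-28838*(-1/10505))) = 39946/(28838/10505) = 39946*(10505/28838) = 209816365/14419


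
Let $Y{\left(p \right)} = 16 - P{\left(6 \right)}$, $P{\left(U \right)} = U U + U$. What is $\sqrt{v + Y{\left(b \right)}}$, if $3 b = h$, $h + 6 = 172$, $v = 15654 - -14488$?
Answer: $2 \sqrt{7529} \approx 173.54$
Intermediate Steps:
$v = 30142$ ($v = 15654 + 14488 = 30142$)
$h = 166$ ($h = -6 + 172 = 166$)
$b = \frac{166}{3}$ ($b = \frac{1}{3} \cdot 166 = \frac{166}{3} \approx 55.333$)
$P{\left(U \right)} = U + U^{2}$ ($P{\left(U \right)} = U^{2} + U = U + U^{2}$)
$Y{\left(p \right)} = -26$ ($Y{\left(p \right)} = 16 - 6 \left(1 + 6\right) = 16 - 6 \cdot 7 = 16 - 42 = -26$)
$\sqrt{v + Y{\left(b \right)}} = \sqrt{30142 - 26} = \sqrt{30116} = 2 \sqrt{7529}$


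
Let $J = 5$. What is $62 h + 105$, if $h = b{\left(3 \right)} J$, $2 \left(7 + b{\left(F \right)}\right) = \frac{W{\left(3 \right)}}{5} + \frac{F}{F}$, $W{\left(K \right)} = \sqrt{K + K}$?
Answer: $-1910 + 31 \sqrt{6} \approx -1834.1$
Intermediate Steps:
$W{\left(K \right)} = \sqrt{2} \sqrt{K}$ ($W{\left(K \right)} = \sqrt{2 K} = \sqrt{2} \sqrt{K}$)
$b{\left(F \right)} = - \frac{13}{2} + \frac{\sqrt{6}}{10}$ ($b{\left(F \right)} = -7 + \frac{\frac{\sqrt{2} \sqrt{3}}{5} + \frac{F}{F}}{2} = -7 + \frac{\sqrt{6} \cdot \frac{1}{5} + 1}{2} = -7 + \frac{\frac{\sqrt{6}}{5} + 1}{2} = -7 + \frac{1 + \frac{\sqrt{6}}{5}}{2} = -7 + \left(\frac{1}{2} + \frac{\sqrt{6}}{10}\right) = - \frac{13}{2} + \frac{\sqrt{6}}{10}$)
$h = - \frac{65}{2} + \frac{\sqrt{6}}{2}$ ($h = \left(- \frac{13}{2} + \frac{\sqrt{6}}{10}\right) 5 = - \frac{65}{2} + \frac{\sqrt{6}}{2} \approx -31.275$)
$62 h + 105 = 62 \left(- \frac{65}{2} + \frac{\sqrt{6}}{2}\right) + 105 = \left(-2015 + 31 \sqrt{6}\right) + 105 = -1910 + 31 \sqrt{6}$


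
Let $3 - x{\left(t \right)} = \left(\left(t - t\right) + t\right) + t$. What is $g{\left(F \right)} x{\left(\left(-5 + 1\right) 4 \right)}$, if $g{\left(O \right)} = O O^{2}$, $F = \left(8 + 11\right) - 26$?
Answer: $-12005$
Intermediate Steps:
$x{\left(t \right)} = 3 - 2 t$ ($x{\left(t \right)} = 3 - \left(\left(\left(t - t\right) + t\right) + t\right) = 3 - \left(\left(0 + t\right) + t\right) = 3 - \left(t + t\right) = 3 - 2 t$)
$F = -7$ ($F = 19 - 26 = -7$)
$g{\left(O \right)} = O^{3}$
$g{\left(F \right)} x{\left(\left(-5 + 1\right) 4 \right)} = \left(-7\right)^{3} \left(3 - 2 \left(-5 + 1\right) 4\right) = - 343 \left(3 - 2 \left(\left(-4\right) 4\right)\right) = - 343 \left(3 - -32\right) = - 343 \left(3 + 32\right) = \left(-343\right) 35 = -12005$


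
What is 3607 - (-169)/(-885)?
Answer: 3192026/885 ≈ 3606.8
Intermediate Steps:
3607 - (-169)/(-885) = 3607 - (-169)*(-1)/885 = 3607 - 1*169/885 = 3607 - 169/885 = 3192026/885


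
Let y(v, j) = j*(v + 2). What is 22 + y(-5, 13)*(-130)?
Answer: 5092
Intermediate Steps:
y(v, j) = j*(2 + v)
22 + y(-5, 13)*(-130) = 22 + (13*(2 - 5))*(-130) = 22 + (13*(-3))*(-130) = 22 - 39*(-130) = 22 + 5070 = 5092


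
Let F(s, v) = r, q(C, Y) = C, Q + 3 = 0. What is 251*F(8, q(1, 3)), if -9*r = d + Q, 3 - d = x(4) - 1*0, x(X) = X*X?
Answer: 4016/9 ≈ 446.22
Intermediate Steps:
Q = -3 (Q = -3 + 0 = -3)
x(X) = X**2
d = -13 (d = 3 - (4**2 - 1*0) = 3 - (16 + 0) = 3 - 1*16 = 3 - 16 = -13)
r = 16/9 (r = -(-13 - 3)/9 = -1/9*(-16) = 16/9 ≈ 1.7778)
F(s, v) = 16/9
251*F(8, q(1, 3)) = 251*(16/9) = 4016/9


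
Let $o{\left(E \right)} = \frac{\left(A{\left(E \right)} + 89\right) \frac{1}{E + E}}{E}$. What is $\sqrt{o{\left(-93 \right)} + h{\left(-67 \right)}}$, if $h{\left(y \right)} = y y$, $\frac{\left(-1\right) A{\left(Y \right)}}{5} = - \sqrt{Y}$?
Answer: $\frac{\sqrt{155301622 + 10 i \sqrt{93}}}{186} \approx 67.0 + 2.0802 \cdot 10^{-5} i$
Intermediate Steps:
$A{\left(Y \right)} = 5 \sqrt{Y}$ ($A{\left(Y \right)} = - 5 \left(- \sqrt{Y}\right) = 5 \sqrt{Y}$)
$h{\left(y \right)} = y^{2}$
$o{\left(E \right)} = \frac{89 + 5 \sqrt{E}}{2 E^{2}}$ ($o{\left(E \right)} = \frac{\left(5 \sqrt{E} + 89\right) \frac{1}{E + E}}{E} = \frac{\left(89 + 5 \sqrt{E}\right) \frac{1}{2 E}}{E} = \frac{\frac{1}{2} \frac{1}{E} \left(89 + 5 \sqrt{E}\right)}{E} = \frac{89 + 5 \sqrt{E}}{2 E^{2}}$)
$\sqrt{o{\left(-93 \right)} + h{\left(-67 \right)}} = \sqrt{\frac{89 + 5 \sqrt{-93}}{2 \cdot 8649} + \left(-67\right)^{2}} = \sqrt{\frac{1}{2} \cdot \frac{1}{8649} \left(89 + 5 i \sqrt{93}\right) + 4489} = \sqrt{\left(\frac{89}{17298} + \frac{5 i \sqrt{93}}{17298}\right) + 4489} = \sqrt{\frac{77650811}{17298} + \frac{5 i \sqrt{93}}{17298}}$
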